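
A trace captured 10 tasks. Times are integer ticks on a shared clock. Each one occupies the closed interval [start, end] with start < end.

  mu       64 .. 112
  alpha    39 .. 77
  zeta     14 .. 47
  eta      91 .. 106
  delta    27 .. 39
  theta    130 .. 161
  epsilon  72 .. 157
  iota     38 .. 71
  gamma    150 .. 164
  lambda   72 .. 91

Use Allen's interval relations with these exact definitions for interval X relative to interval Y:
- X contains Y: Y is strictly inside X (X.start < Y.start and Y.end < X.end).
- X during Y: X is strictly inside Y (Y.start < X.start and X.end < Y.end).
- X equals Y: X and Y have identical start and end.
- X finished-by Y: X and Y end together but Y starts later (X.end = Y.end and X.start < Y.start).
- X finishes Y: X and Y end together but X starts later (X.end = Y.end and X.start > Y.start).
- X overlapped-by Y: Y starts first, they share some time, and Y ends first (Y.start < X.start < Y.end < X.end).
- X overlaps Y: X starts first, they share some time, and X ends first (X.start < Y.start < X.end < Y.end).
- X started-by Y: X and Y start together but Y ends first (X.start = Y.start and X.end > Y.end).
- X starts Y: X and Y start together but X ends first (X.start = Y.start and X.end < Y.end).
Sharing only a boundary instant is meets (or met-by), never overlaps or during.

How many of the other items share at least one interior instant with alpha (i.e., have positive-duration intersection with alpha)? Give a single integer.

5

Target alpha = [39, 77].
delta [27, 39] → meets → no.
epsilon [72, 157] → overlapped-by → counts.
eta [91, 106] → after → no.
gamma [150, 164] → after → no.
iota [38, 71] → overlaps → counts.
lambda [72, 91] → overlapped-by → counts.
mu [64, 112] → overlapped-by → counts.
theta [130, 161] → after → no.
zeta [14, 47] → overlaps → counts.
Total: 5.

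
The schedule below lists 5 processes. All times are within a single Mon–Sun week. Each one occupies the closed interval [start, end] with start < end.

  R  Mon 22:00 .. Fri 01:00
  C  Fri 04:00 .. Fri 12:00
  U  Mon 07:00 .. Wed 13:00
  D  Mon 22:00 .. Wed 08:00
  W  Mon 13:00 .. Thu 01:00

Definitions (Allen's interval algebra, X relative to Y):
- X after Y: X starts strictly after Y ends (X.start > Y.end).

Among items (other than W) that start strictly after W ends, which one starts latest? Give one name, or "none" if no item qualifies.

Target W = [Mon 13:00, Thu 01:00].
C [Fri 04:00, Fri 12:00] → after → candidate.
D [Mon 22:00, Wed 08:00] → during → excluded.
R [Mon 22:00, Fri 01:00] → overlapped-by → excluded.
U [Mon 07:00, Wed 13:00] → overlaps → excluded.
Among candidates, latest start is Fri 04:00 → C.

C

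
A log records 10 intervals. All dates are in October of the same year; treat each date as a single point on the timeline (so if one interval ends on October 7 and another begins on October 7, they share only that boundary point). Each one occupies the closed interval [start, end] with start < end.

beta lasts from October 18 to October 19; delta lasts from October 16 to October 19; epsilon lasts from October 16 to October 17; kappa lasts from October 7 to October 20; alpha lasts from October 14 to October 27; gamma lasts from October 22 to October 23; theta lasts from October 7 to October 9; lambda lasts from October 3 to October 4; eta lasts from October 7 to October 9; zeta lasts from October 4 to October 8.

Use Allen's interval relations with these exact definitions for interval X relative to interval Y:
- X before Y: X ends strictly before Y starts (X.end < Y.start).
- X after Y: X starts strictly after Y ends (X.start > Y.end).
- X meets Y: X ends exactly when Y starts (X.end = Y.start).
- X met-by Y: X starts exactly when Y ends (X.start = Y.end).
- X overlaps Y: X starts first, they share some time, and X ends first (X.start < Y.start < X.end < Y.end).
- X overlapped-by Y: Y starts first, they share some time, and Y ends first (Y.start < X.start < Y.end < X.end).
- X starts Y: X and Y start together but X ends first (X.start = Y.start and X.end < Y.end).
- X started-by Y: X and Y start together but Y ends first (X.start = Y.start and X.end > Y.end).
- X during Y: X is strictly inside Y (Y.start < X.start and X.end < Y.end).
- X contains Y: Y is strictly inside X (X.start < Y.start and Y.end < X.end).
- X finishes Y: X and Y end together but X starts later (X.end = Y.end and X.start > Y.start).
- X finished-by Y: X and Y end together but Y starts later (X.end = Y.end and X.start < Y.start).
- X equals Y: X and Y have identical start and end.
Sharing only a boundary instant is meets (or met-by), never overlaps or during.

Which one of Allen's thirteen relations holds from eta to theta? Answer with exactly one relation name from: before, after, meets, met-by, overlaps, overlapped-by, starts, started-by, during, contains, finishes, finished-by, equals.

equals

eta = [October 7, October 9]; theta = [October 7, October 9].
Compare endpoints: eta.start = theta.start, eta.start < theta.end, eta.end > theta.start, eta.end = theta.end.
That pattern is 'equals'.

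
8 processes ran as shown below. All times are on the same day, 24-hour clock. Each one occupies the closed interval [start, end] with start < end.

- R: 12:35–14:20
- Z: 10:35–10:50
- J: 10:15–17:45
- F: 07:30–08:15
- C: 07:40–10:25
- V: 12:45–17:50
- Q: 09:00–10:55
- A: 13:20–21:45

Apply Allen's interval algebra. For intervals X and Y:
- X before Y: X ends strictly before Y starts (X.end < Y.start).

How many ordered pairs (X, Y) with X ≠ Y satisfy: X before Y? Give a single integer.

Checking all 56 ordered pairs for relation 'before'; matching pairs in alphabetical order:
(C, A): C before A ✓
(C, R): C before R ✓
(C, V): C before V ✓
(C, Z): C before Z ✓
(F, A): F before A ✓
(F, J): F before J ✓
(F, Q): F before Q ✓
(F, R): F before R ✓
(F, V): F before V ✓
(F, Z): F before Z ✓
(Q, A): Q before A ✓
(Q, R): Q before R ✓
(Q, V): Q before V ✓
(Z, A): Z before A ✓
(Z, R): Z before R ✓
(Z, V): Z before V ✓
Count: 16.

16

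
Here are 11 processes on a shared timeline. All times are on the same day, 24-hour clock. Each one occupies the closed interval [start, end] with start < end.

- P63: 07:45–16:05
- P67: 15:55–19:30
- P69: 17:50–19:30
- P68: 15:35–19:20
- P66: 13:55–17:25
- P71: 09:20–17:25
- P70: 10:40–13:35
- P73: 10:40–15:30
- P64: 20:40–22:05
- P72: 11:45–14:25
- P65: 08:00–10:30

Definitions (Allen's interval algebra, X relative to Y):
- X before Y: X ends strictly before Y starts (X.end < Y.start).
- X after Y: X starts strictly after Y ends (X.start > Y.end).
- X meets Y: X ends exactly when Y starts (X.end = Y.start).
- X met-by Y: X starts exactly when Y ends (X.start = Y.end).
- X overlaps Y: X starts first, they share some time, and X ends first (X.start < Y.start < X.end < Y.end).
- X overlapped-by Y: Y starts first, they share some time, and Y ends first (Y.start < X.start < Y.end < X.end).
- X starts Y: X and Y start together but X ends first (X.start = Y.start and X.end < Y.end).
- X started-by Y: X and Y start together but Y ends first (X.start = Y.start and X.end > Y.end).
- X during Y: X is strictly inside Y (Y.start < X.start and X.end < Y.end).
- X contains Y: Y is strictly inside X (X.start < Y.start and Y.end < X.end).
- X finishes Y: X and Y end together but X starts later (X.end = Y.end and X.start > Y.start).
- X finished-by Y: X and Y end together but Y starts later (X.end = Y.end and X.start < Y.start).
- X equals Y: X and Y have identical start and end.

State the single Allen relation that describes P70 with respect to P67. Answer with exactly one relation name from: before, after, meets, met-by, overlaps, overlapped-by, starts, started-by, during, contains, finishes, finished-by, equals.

before

P70 = [10:40, 13:35]; P67 = [15:55, 19:30].
Compare endpoints: P70.start < P67.start, P70.start < P67.end, P70.end < P67.start, P70.end < P67.end.
That pattern is 'before'.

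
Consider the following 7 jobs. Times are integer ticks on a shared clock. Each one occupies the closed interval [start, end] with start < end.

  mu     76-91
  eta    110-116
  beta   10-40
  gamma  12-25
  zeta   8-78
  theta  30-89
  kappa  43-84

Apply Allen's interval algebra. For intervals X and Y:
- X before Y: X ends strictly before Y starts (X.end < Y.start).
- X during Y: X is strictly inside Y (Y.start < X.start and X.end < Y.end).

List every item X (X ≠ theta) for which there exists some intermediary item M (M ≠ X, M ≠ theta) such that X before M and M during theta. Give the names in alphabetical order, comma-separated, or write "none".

beta, gamma

Target theta = [30, 89].
Intermediaries M with M during theta: kappa.
Via kappa — items with X before kappa: beta, gamma.
Union: beta, gamma.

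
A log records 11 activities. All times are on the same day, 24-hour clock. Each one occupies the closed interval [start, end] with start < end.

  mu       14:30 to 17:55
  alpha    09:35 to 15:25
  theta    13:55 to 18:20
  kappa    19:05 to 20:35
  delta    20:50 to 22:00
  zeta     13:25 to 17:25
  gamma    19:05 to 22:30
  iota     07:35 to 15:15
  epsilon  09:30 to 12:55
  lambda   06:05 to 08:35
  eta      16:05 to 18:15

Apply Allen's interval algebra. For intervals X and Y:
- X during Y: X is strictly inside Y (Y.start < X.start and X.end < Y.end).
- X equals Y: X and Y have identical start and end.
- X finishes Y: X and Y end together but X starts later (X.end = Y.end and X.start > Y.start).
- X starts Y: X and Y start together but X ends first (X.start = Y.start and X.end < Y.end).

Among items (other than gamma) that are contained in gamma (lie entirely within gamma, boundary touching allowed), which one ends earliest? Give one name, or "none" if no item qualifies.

kappa

Target gamma = [19:05, 22:30].
alpha [09:35, 15:25] → before → excluded.
delta [20:50, 22:00] → during → candidate.
epsilon [09:30, 12:55] → before → excluded.
eta [16:05, 18:15] → before → excluded.
iota [07:35, 15:15] → before → excluded.
kappa [19:05, 20:35] → starts → candidate.
lambda [06:05, 08:35] → before → excluded.
mu [14:30, 17:55] → before → excluded.
theta [13:55, 18:20] → before → excluded.
zeta [13:25, 17:25] → before → excluded.
Among candidates, earliest end is 20:35 → kappa.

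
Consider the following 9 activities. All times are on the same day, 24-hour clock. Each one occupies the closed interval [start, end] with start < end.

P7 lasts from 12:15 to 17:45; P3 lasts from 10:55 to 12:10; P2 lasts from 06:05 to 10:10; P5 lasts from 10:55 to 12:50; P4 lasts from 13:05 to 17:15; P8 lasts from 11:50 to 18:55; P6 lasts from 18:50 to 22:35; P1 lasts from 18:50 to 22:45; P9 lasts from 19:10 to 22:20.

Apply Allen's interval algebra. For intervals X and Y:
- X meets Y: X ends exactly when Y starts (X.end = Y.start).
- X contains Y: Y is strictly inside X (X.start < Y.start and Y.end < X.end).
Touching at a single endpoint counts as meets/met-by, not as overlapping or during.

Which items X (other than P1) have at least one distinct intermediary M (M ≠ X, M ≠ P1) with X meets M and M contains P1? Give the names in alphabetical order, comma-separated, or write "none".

none

Target P1 = [18:50, 22:45].
Intermediaries M with M contains P1: none.
Union: none.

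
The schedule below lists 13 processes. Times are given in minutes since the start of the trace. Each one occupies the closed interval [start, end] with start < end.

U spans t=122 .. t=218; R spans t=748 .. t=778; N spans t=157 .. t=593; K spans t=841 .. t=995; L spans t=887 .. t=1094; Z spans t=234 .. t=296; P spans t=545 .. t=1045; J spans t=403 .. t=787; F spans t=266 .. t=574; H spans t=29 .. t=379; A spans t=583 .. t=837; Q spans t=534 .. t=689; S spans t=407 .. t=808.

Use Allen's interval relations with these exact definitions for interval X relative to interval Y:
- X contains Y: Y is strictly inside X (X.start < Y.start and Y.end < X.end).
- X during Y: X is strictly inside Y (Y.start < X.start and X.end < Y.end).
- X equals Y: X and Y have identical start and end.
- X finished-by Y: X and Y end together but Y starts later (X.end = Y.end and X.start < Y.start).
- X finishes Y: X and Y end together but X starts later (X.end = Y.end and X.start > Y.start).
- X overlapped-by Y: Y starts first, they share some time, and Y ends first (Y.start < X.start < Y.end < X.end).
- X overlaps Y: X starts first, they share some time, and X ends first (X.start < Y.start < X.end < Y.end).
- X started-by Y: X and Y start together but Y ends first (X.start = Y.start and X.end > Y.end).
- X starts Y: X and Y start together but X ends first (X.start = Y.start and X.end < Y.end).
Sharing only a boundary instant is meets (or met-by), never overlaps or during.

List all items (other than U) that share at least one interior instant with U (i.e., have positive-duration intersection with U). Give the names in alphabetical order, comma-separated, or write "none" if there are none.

H, N

Target U = [t=122, t=218].
A [t=583, t=837] → after → no.
F [t=266, t=574] → after → no.
H [t=29, t=379] → contains → yes.
J [t=403, t=787] → after → no.
K [t=841, t=995] → after → no.
L [t=887, t=1094] → after → no.
N [t=157, t=593] → overlapped-by → yes.
P [t=545, t=1045] → after → no.
Q [t=534, t=689] → after → no.
R [t=748, t=778] → after → no.
S [t=407, t=808] → after → no.
Z [t=234, t=296] → after → no.
Result: H, N.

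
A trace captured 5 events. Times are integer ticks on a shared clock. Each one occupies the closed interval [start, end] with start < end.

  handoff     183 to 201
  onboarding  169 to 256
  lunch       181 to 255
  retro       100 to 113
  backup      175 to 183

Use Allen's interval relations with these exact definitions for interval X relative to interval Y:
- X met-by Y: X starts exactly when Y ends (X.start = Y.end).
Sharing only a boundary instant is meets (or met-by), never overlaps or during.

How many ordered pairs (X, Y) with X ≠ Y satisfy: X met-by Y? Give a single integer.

Checking all 20 ordered pairs for relation 'met-by'; matching pairs in alphabetical order:
(handoff, backup): handoff met-by backup ✓
Count: 1.

1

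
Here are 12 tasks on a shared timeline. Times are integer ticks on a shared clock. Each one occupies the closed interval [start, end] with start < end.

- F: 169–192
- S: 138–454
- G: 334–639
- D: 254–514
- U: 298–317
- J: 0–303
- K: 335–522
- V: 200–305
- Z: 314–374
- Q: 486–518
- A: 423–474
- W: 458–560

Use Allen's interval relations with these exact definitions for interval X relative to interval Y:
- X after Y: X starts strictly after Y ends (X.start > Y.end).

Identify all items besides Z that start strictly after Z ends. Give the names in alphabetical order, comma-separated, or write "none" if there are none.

A, Q, W

Target Z = [314, 374].
A [423, 474] → after → yes.
D [254, 514] → contains → no.
F [169, 192] → before → no.
G [334, 639] → overlapped-by → no.
J [0, 303] → before → no.
K [335, 522] → overlapped-by → no.
Q [486, 518] → after → yes.
S [138, 454] → contains → no.
U [298, 317] → overlaps → no.
V [200, 305] → before → no.
W [458, 560] → after → yes.
Result: A, Q, W.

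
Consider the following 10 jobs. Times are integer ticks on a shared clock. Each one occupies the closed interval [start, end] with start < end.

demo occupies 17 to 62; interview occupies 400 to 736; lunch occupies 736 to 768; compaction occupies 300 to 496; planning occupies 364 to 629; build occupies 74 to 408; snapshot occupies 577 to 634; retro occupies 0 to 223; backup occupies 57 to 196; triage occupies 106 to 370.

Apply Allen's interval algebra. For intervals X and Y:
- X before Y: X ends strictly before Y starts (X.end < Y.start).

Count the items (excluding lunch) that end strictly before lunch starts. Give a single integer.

8

Target lunch = [736, 768].
backup [57, 196] → before → counts.
build [74, 408] → before → counts.
compaction [300, 496] → before → counts.
demo [17, 62] → before → counts.
interview [400, 736] → meets → no.
planning [364, 629] → before → counts.
retro [0, 223] → before → counts.
snapshot [577, 634] → before → counts.
triage [106, 370] → before → counts.
Total: 8.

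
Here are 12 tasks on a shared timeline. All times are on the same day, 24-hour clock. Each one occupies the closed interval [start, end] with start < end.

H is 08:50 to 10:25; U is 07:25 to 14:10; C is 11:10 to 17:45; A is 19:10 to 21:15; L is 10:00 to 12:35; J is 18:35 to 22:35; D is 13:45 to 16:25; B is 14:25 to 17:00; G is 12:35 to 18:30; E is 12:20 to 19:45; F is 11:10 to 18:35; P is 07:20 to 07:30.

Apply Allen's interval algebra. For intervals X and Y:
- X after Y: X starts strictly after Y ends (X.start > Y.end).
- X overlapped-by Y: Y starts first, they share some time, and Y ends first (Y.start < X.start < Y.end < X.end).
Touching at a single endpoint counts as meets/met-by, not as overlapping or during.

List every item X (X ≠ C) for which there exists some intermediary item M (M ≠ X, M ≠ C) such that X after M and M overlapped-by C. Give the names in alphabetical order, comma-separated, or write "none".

A, J

Target C = [11:10, 17:45].
Intermediaries M with M overlapped-by C: E, G.
Via E — items with X after E: none.
Via G — items with X after G: A, J.
Union: A, J.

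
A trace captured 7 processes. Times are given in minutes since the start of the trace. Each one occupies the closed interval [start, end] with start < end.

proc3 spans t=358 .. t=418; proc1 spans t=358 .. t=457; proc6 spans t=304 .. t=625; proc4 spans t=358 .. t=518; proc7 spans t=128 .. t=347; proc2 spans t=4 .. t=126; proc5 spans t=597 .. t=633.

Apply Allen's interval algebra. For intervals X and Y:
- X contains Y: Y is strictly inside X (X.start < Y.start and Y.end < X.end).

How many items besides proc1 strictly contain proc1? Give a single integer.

1

Target proc1 = [t=358, t=457].
proc2 [t=4, t=126] → before → no.
proc3 [t=358, t=418] → starts → no.
proc4 [t=358, t=518] → started-by → no.
proc5 [t=597, t=633] → after → no.
proc6 [t=304, t=625] → contains → counts.
proc7 [t=128, t=347] → before → no.
Total: 1.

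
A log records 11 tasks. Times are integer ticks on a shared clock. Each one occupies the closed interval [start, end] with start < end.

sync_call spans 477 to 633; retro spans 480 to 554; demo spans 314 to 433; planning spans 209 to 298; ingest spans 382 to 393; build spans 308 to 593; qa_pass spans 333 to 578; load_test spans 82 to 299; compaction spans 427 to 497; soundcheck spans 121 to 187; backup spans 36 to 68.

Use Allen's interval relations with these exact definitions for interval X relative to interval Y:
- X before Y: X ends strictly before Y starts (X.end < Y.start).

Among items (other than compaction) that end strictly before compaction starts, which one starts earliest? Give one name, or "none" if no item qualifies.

Target compaction = [427, 497].
backup [36, 68] → before → candidate.
build [308, 593] → contains → excluded.
demo [314, 433] → overlaps → excluded.
ingest [382, 393] → before → candidate.
load_test [82, 299] → before → candidate.
planning [209, 298] → before → candidate.
qa_pass [333, 578] → contains → excluded.
retro [480, 554] → overlapped-by → excluded.
soundcheck [121, 187] → before → candidate.
sync_call [477, 633] → overlapped-by → excluded.
Among candidates, earliest start is 36 → backup.

backup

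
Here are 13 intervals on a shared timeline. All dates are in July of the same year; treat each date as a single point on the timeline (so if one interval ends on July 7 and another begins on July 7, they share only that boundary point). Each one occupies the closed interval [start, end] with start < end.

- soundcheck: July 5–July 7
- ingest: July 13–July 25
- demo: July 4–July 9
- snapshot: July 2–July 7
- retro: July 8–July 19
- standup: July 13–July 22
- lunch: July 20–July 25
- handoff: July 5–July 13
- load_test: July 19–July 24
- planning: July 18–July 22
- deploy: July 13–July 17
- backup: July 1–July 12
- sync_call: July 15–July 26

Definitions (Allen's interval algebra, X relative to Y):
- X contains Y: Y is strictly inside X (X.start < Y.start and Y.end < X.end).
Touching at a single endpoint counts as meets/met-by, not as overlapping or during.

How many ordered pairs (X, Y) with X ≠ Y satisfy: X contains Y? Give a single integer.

10

Checking all 156 ordered pairs for relation 'contains'; matching pairs in alphabetical order:
(backup, demo): backup contains demo ✓
(backup, snapshot): backup contains snapshot ✓
(backup, soundcheck): backup contains soundcheck ✓
(demo, soundcheck): demo contains soundcheck ✓
(ingest, load_test): ingest contains load_test ✓
(ingest, planning): ingest contains planning ✓
(retro, deploy): retro contains deploy ✓
(sync_call, load_test): sync_call contains load_test ✓
(sync_call, lunch): sync_call contains lunch ✓
(sync_call, planning): sync_call contains planning ✓
Count: 10.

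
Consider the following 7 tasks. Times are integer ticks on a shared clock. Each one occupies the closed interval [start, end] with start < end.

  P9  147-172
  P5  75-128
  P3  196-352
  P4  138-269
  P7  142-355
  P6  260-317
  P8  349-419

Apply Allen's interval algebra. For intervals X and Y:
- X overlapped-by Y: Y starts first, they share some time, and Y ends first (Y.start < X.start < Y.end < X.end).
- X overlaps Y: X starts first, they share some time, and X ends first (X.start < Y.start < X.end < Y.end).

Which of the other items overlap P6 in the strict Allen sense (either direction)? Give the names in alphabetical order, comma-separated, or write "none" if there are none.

P4

Target P6 = [260, 317].
P3 [196, 352] → contains → no.
P4 [138, 269] → overlaps → yes.
P5 [75, 128] → before → no.
P7 [142, 355] → contains → no.
P8 [349, 419] → after → no.
P9 [147, 172] → before → no.
Result: P4.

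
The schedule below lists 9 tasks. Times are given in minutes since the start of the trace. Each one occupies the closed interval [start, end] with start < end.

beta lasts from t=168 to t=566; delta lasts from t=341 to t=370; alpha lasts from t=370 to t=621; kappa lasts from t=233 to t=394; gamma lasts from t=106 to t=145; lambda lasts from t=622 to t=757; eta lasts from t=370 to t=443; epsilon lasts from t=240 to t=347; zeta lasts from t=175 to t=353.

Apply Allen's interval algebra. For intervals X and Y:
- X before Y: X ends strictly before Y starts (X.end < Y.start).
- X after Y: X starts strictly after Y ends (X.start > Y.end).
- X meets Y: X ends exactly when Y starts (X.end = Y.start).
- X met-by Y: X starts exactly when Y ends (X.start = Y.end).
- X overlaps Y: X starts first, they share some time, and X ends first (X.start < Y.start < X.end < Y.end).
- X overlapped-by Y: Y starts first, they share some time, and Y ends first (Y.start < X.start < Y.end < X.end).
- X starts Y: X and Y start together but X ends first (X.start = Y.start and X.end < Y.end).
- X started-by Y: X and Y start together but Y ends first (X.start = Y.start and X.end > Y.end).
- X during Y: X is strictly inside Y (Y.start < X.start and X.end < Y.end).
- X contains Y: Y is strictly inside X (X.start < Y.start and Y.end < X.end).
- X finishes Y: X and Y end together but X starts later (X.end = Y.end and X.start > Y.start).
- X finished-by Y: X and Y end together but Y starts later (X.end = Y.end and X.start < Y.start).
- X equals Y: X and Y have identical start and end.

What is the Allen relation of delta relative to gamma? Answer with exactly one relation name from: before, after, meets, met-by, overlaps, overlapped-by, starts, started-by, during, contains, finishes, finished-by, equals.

after

delta = [t=341, t=370]; gamma = [t=106, t=145].
Compare endpoints: delta.start > gamma.start, delta.start > gamma.end, delta.end > gamma.start, delta.end > gamma.end.
That pattern is 'after'.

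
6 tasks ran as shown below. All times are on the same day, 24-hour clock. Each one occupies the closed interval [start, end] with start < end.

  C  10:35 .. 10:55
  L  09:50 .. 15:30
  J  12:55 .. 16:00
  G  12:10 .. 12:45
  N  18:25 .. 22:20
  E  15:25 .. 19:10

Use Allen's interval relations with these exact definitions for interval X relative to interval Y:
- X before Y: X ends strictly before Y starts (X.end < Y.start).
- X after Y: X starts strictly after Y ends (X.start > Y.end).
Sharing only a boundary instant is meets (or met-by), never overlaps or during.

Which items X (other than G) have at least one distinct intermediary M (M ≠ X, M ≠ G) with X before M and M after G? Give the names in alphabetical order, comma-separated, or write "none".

C, J, L

Target G = [12:10, 12:45].
Intermediaries M with M after G: E, J, N.
Via E — items with X before E: C.
Via J — items with X before J: C.
Via N — items with X before N: C, J, L.
Union: C, J, L.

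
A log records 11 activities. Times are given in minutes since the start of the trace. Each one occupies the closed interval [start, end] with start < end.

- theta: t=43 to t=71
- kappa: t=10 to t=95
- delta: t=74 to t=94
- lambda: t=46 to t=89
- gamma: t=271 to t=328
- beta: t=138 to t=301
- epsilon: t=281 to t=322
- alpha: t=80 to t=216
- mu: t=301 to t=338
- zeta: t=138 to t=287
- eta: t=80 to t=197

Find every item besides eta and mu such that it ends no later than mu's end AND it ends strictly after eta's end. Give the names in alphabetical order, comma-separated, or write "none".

alpha, beta, epsilon, gamma, zeta

Conditions: its end is no later than mu's end (X.end <= t=338) AND its end is strictly after eta's end (X.end > t=197).
alpha: end t=216 <= t=338? ✓; end t=216 > t=197? ✓ → yes.
beta: end t=301 <= t=338? ✓; end t=301 > t=197? ✓ → yes.
delta: end t=94 <= t=338? ✓; end t=94 > t=197? ✗ → no.
epsilon: end t=322 <= t=338? ✓; end t=322 > t=197? ✓ → yes.
gamma: end t=328 <= t=338? ✓; end t=328 > t=197? ✓ → yes.
kappa: end t=95 <= t=338? ✓; end t=95 > t=197? ✗ → no.
lambda: end t=89 <= t=338? ✓; end t=89 > t=197? ✗ → no.
theta: end t=71 <= t=338? ✓; end t=71 > t=197? ✗ → no.
zeta: end t=287 <= t=338? ✓; end t=287 > t=197? ✓ → yes.
Result: alpha, beta, epsilon, gamma, zeta.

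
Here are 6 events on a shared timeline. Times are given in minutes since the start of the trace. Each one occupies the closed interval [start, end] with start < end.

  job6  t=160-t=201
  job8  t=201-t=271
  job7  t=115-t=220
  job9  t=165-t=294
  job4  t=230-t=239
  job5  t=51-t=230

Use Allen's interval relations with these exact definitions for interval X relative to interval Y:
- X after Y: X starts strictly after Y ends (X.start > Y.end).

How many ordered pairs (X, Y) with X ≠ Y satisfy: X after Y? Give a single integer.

Checking all 30 ordered pairs for relation 'after'; matching pairs in alphabetical order:
(job4, job6): job4 after job6 ✓
(job4, job7): job4 after job7 ✓
Count: 2.

2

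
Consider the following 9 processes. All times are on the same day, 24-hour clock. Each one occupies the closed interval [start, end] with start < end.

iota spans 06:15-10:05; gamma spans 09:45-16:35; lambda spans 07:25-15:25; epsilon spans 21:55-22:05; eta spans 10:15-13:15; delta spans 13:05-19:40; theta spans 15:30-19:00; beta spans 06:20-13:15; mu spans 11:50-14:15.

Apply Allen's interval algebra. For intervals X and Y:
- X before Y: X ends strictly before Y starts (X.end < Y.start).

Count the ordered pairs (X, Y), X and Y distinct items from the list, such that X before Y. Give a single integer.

16

Checking all 72 ordered pairs for relation 'before'; matching pairs in alphabetical order:
(beta, epsilon): beta before epsilon ✓
(beta, theta): beta before theta ✓
(delta, epsilon): delta before epsilon ✓
(eta, epsilon): eta before epsilon ✓
(eta, theta): eta before theta ✓
(gamma, epsilon): gamma before epsilon ✓
(iota, delta): iota before delta ✓
(iota, epsilon): iota before epsilon ✓
(iota, eta): iota before eta ✓
(iota, mu): iota before mu ✓
(iota, theta): iota before theta ✓
(lambda, epsilon): lambda before epsilon ✓
(lambda, theta): lambda before theta ✓
(mu, epsilon): mu before epsilon ✓
(mu, theta): mu before theta ✓
(theta, epsilon): theta before epsilon ✓
Count: 16.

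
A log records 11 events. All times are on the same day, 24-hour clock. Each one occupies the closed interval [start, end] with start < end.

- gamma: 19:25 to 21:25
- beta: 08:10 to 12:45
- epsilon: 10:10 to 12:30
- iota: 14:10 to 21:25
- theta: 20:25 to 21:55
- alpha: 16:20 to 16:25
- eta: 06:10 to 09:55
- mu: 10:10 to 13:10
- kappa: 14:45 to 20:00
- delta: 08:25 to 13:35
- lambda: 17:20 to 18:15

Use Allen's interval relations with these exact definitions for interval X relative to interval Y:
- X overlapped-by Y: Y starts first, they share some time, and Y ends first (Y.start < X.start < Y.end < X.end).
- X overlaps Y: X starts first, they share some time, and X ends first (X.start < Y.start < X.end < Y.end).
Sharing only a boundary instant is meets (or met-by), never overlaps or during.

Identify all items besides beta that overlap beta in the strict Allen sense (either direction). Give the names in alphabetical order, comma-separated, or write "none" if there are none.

delta, eta, mu

Target beta = [08:10, 12:45].
alpha [16:20, 16:25] → after → no.
delta [08:25, 13:35] → overlapped-by → yes.
epsilon [10:10, 12:30] → during → no.
eta [06:10, 09:55] → overlaps → yes.
gamma [19:25, 21:25] → after → no.
iota [14:10, 21:25] → after → no.
kappa [14:45, 20:00] → after → no.
lambda [17:20, 18:15] → after → no.
mu [10:10, 13:10] → overlapped-by → yes.
theta [20:25, 21:55] → after → no.
Result: delta, eta, mu.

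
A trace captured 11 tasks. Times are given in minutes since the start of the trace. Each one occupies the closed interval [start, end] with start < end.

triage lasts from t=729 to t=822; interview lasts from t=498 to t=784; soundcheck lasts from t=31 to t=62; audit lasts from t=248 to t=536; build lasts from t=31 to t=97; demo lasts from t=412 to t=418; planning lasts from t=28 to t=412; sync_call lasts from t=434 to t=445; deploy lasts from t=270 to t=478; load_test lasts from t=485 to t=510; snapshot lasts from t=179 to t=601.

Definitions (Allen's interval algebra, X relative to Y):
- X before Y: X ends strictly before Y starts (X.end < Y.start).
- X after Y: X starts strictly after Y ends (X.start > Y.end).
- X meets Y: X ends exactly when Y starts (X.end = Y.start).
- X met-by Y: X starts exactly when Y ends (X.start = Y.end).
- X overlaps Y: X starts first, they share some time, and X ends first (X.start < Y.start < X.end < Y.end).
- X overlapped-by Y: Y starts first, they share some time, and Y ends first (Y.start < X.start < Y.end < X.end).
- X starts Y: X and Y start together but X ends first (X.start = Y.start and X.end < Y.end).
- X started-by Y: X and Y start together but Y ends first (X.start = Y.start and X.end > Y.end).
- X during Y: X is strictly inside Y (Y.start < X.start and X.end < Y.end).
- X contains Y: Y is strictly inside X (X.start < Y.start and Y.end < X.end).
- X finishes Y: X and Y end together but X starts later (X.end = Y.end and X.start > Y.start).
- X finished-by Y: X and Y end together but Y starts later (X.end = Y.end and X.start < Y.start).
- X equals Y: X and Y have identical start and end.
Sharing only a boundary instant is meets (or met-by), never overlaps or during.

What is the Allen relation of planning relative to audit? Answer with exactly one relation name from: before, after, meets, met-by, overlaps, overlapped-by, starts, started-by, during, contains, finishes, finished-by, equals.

planning = [t=28, t=412]; audit = [t=248, t=536].
Compare endpoints: planning.start < audit.start, planning.start < audit.end, planning.end > audit.start, planning.end < audit.end.
That pattern is 'overlaps'.

overlaps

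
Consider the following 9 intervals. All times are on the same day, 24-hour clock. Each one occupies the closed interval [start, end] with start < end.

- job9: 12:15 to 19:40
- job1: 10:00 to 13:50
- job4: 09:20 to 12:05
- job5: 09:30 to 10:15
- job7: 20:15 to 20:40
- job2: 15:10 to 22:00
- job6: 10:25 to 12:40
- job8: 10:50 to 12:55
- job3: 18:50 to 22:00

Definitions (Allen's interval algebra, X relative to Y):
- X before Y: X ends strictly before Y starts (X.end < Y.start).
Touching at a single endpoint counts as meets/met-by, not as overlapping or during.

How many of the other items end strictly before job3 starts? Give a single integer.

Target job3 = [18:50, 22:00].
job1 [10:00, 13:50] → before → counts.
job2 [15:10, 22:00] → finished-by → no.
job4 [09:20, 12:05] → before → counts.
job5 [09:30, 10:15] → before → counts.
job6 [10:25, 12:40] → before → counts.
job7 [20:15, 20:40] → during → no.
job8 [10:50, 12:55] → before → counts.
job9 [12:15, 19:40] → overlaps → no.
Total: 5.

5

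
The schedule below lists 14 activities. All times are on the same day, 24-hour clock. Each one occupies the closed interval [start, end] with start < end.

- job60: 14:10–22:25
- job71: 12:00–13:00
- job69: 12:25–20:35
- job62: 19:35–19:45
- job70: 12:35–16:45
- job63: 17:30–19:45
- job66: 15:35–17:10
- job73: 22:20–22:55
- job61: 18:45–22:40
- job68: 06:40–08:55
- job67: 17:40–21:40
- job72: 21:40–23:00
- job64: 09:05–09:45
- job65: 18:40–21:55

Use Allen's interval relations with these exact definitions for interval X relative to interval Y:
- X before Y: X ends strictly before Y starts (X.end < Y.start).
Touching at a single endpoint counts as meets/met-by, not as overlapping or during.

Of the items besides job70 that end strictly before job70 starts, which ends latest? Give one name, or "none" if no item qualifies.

Target job70 = [12:35, 16:45].
job60 [14:10, 22:25] → overlapped-by → excluded.
job61 [18:45, 22:40] → after → excluded.
job62 [19:35, 19:45] → after → excluded.
job63 [17:30, 19:45] → after → excluded.
job64 [09:05, 09:45] → before → candidate.
job65 [18:40, 21:55] → after → excluded.
job66 [15:35, 17:10] → overlapped-by → excluded.
job67 [17:40, 21:40] → after → excluded.
job68 [06:40, 08:55] → before → candidate.
job69 [12:25, 20:35] → contains → excluded.
job71 [12:00, 13:00] → overlaps → excluded.
job72 [21:40, 23:00] → after → excluded.
job73 [22:20, 22:55] → after → excluded.
Among candidates, latest end is 09:45 → job64.

job64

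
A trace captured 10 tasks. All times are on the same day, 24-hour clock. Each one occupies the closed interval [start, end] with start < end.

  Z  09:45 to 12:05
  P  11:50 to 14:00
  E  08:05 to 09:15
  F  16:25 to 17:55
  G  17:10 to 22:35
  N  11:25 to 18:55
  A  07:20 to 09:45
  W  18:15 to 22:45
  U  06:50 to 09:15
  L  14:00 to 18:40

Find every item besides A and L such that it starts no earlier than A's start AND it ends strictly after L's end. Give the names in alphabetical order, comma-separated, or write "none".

Conditions: its start is no earlier than A's start (X.start >= 07:20) AND its end is strictly after L's end (X.end > 18:40).
E: start 08:05 >= 07:20? ✓; end 09:15 > 18:40? ✗ → no.
F: start 16:25 >= 07:20? ✓; end 17:55 > 18:40? ✗ → no.
G: start 17:10 >= 07:20? ✓; end 22:35 > 18:40? ✓ → yes.
N: start 11:25 >= 07:20? ✓; end 18:55 > 18:40? ✓ → yes.
P: start 11:50 >= 07:20? ✓; end 14:00 > 18:40? ✗ → no.
U: start 06:50 >= 07:20? ✗; end 09:15 > 18:40? ✗ → no.
W: start 18:15 >= 07:20? ✓; end 22:45 > 18:40? ✓ → yes.
Z: start 09:45 >= 07:20? ✓; end 12:05 > 18:40? ✗ → no.
Result: G, N, W.

G, N, W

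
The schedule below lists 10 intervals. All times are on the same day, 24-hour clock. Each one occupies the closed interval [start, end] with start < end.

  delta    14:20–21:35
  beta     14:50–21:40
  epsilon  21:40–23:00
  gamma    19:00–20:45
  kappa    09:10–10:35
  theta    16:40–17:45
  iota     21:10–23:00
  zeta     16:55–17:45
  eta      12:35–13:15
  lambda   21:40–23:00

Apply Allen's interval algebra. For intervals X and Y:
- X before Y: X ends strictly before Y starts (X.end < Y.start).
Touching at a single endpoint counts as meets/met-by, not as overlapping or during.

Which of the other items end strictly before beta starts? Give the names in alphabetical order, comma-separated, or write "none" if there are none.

Target beta = [14:50, 21:40].
delta [14:20, 21:35] → overlaps → no.
epsilon [21:40, 23:00] → met-by → no.
eta [12:35, 13:15] → before → yes.
gamma [19:00, 20:45] → during → no.
iota [21:10, 23:00] → overlapped-by → no.
kappa [09:10, 10:35] → before → yes.
lambda [21:40, 23:00] → met-by → no.
theta [16:40, 17:45] → during → no.
zeta [16:55, 17:45] → during → no.
Result: eta, kappa.

eta, kappa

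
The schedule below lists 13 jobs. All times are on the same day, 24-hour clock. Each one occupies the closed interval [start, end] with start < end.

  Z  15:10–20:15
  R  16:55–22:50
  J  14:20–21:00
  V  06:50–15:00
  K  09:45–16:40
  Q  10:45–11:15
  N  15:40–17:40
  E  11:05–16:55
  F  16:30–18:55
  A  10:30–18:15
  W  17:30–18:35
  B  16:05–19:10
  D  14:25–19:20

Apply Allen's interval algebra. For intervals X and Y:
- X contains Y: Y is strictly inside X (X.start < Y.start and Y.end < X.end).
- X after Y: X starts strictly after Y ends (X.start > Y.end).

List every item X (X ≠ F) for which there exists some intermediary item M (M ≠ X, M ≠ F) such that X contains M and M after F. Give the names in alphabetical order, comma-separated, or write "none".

Target F = [16:30, 18:55].
Intermediaries M with M after F: none.
Union: none.

none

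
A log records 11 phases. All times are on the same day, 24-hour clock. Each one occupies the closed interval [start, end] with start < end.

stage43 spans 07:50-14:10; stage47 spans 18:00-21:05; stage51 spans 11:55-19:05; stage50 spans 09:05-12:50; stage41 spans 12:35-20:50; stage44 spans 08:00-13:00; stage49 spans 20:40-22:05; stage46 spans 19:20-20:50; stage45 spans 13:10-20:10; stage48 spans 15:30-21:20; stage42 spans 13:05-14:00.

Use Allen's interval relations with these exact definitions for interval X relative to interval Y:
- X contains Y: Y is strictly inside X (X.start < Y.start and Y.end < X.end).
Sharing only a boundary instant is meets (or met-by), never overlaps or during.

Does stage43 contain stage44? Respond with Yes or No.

stage43 = [07:50, 14:10], stage44 = [08:00, 13:00].
Actual relation of stage43 to stage44: contains.
Asked whether 'contains' holds → Yes.

Yes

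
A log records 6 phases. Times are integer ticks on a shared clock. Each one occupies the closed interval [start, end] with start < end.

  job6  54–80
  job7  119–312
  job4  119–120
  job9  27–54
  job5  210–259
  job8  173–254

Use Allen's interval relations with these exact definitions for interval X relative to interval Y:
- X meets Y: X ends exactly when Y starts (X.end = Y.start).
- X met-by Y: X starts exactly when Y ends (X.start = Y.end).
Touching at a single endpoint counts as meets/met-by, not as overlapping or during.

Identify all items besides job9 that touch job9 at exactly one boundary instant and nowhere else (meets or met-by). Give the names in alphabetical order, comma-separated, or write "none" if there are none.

job6

Target job9 = [27, 54].
job4 [119, 120] → after → no.
job5 [210, 259] → after → no.
job6 [54, 80] → met-by → yes.
job7 [119, 312] → after → no.
job8 [173, 254] → after → no.
Result: job6.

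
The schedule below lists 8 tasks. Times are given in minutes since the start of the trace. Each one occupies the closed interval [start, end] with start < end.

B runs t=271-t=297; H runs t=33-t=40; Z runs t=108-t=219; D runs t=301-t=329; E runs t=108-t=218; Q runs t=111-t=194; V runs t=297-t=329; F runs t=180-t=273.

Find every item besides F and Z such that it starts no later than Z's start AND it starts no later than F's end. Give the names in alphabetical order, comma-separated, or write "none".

E, H

Conditions: its start is no later than Z's start (X.start <= t=108) AND its start is no later than F's end (X.start <= t=273).
B: start t=271 <= t=108? ✗; start t=271 <= t=273? ✓ → no.
D: start t=301 <= t=108? ✗; start t=301 <= t=273? ✗ → no.
E: start t=108 <= t=108? ✓; start t=108 <= t=273? ✓ → yes.
H: start t=33 <= t=108? ✓; start t=33 <= t=273? ✓ → yes.
Q: start t=111 <= t=108? ✗; start t=111 <= t=273? ✓ → no.
V: start t=297 <= t=108? ✗; start t=297 <= t=273? ✗ → no.
Result: E, H.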